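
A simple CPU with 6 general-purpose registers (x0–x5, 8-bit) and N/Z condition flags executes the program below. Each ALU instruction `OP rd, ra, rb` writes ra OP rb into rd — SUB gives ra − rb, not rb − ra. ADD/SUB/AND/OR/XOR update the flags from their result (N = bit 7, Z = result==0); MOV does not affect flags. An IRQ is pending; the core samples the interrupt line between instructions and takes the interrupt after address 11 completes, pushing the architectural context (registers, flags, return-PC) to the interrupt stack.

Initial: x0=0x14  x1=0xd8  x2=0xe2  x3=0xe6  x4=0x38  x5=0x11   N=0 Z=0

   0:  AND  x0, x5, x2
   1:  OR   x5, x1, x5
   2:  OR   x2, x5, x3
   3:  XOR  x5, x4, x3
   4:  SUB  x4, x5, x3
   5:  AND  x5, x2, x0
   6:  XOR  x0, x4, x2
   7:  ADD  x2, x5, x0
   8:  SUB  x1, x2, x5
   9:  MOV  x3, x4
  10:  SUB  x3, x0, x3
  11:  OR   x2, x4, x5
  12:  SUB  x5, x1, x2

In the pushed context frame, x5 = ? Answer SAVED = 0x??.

SAVED = 0x00

after  0: x0=0x00 x1=0xd8 x2=0xe2 x3=0xe6 x4=0x38 x5=0x11  N=0 Z=1
after  1: x0=0x00 x1=0xd8 x2=0xe2 x3=0xe6 x4=0x38 x5=0xd9  N=1 Z=0
after  2: x0=0x00 x1=0xd8 x2=0xff x3=0xe6 x4=0x38 x5=0xd9  N=1 Z=0
after  3: x0=0x00 x1=0xd8 x2=0xff x3=0xe6 x4=0x38 x5=0xde  N=1 Z=0
after  4: x0=0x00 x1=0xd8 x2=0xff x3=0xe6 x4=0xf8 x5=0xde  N=1 Z=0
after  5: x0=0x00 x1=0xd8 x2=0xff x3=0xe6 x4=0xf8 x5=0x00  N=0 Z=1
after  6: x0=0x07 x1=0xd8 x2=0xff x3=0xe6 x4=0xf8 x5=0x00  N=0 Z=0
after  7: x0=0x07 x1=0xd8 x2=0x07 x3=0xe6 x4=0xf8 x5=0x00  N=0 Z=0
after  8: x0=0x07 x1=0x07 x2=0x07 x3=0xe6 x4=0xf8 x5=0x00  N=0 Z=0
after  9: x0=0x07 x1=0x07 x2=0x07 x3=0xf8 x4=0xf8 x5=0x00  N=0 Z=0
after 10: x0=0x07 x1=0x07 x2=0x07 x3=0x0f x4=0xf8 x5=0x00  N=0 Z=0
after 11: x0=0x07 x1=0x07 x2=0xf8 x3=0x0f x4=0xf8 x5=0x00  N=1 Z=0
-- IRQ taken; context saved, return-PC = 12 --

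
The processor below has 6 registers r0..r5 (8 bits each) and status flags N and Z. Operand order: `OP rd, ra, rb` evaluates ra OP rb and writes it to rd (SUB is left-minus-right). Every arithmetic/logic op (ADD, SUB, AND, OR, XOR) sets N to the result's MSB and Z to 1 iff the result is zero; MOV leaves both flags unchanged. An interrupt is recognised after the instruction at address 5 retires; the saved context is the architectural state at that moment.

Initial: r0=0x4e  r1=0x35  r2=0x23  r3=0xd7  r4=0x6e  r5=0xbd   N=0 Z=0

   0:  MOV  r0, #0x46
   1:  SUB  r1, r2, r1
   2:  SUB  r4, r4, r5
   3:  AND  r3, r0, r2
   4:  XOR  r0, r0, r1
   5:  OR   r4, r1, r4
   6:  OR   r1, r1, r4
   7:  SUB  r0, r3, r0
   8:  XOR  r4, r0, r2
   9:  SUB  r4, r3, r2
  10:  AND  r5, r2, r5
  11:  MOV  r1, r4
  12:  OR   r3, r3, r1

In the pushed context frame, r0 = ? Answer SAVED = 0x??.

after  0: r0=0x46 r1=0x35 r2=0x23 r3=0xd7 r4=0x6e r5=0xbd  N=0 Z=0
after  1: r0=0x46 r1=0xee r2=0x23 r3=0xd7 r4=0x6e r5=0xbd  N=1 Z=0
after  2: r0=0x46 r1=0xee r2=0x23 r3=0xd7 r4=0xb1 r5=0xbd  N=1 Z=0
after  3: r0=0x46 r1=0xee r2=0x23 r3=0x02 r4=0xb1 r5=0xbd  N=0 Z=0
after  4: r0=0xa8 r1=0xee r2=0x23 r3=0x02 r4=0xb1 r5=0xbd  N=1 Z=0
after  5: r0=0xa8 r1=0xee r2=0x23 r3=0x02 r4=0xff r5=0xbd  N=1 Z=0
-- IRQ taken; context saved, return-PC = 6 --

SAVED = 0xa8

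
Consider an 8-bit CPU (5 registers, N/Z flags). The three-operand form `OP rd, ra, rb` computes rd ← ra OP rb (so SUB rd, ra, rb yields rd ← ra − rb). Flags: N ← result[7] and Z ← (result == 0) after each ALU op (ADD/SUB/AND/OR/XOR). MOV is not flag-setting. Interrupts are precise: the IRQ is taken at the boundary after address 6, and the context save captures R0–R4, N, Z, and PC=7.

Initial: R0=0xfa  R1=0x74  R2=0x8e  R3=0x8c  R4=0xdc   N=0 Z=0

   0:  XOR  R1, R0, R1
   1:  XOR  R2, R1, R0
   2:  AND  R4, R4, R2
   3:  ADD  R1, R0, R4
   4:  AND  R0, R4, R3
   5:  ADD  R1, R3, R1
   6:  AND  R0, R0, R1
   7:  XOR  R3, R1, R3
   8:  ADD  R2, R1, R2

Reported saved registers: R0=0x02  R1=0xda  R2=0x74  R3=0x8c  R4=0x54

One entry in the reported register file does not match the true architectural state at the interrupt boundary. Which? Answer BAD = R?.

BAD = R0

after  0: R0=0xfa R1=0x8e R2=0x8e R3=0x8c R4=0xdc  N=1 Z=0
after  1: R0=0xfa R1=0x8e R2=0x74 R3=0x8c R4=0xdc  N=0 Z=0
after  2: R0=0xfa R1=0x8e R2=0x74 R3=0x8c R4=0x54  N=0 Z=0
after  3: R0=0xfa R1=0x4e R2=0x74 R3=0x8c R4=0x54  N=0 Z=0
after  4: R0=0x04 R1=0x4e R2=0x74 R3=0x8c R4=0x54  N=0 Z=0
after  5: R0=0x04 R1=0xda R2=0x74 R3=0x8c R4=0x54  N=1 Z=0
after  6: R0=0x00 R1=0xda R2=0x74 R3=0x8c R4=0x54  N=0 Z=1
-- IRQ taken; context saved, return-PC = 7 --
mismatch: R0: reported 0x02 vs actual 0x00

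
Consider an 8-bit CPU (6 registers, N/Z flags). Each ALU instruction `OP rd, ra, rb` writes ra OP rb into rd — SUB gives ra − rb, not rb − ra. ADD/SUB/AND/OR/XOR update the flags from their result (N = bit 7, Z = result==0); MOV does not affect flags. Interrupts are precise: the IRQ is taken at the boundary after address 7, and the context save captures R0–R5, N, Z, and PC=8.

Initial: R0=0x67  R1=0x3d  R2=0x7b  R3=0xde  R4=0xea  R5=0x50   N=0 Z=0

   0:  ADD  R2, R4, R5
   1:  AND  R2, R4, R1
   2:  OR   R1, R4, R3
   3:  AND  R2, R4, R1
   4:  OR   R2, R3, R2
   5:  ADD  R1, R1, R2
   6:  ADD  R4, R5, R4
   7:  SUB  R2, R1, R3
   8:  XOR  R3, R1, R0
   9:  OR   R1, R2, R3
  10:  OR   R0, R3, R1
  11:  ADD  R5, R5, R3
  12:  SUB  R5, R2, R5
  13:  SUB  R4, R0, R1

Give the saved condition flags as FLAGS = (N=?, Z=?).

after  0: R0=0x67 R1=0x3d R2=0x3a R3=0xde R4=0xea R5=0x50  N=0 Z=0
after  1: R0=0x67 R1=0x3d R2=0x28 R3=0xde R4=0xea R5=0x50  N=0 Z=0
after  2: R0=0x67 R1=0xfe R2=0x28 R3=0xde R4=0xea R5=0x50  N=1 Z=0
after  3: R0=0x67 R1=0xfe R2=0xea R3=0xde R4=0xea R5=0x50  N=1 Z=0
after  4: R0=0x67 R1=0xfe R2=0xfe R3=0xde R4=0xea R5=0x50  N=1 Z=0
after  5: R0=0x67 R1=0xfc R2=0xfe R3=0xde R4=0xea R5=0x50  N=1 Z=0
after  6: R0=0x67 R1=0xfc R2=0xfe R3=0xde R4=0x3a R5=0x50  N=0 Z=0
after  7: R0=0x67 R1=0xfc R2=0x1e R3=0xde R4=0x3a R5=0x50  N=0 Z=0
-- IRQ taken; context saved, return-PC = 8 --

FLAGS = (N=0, Z=0)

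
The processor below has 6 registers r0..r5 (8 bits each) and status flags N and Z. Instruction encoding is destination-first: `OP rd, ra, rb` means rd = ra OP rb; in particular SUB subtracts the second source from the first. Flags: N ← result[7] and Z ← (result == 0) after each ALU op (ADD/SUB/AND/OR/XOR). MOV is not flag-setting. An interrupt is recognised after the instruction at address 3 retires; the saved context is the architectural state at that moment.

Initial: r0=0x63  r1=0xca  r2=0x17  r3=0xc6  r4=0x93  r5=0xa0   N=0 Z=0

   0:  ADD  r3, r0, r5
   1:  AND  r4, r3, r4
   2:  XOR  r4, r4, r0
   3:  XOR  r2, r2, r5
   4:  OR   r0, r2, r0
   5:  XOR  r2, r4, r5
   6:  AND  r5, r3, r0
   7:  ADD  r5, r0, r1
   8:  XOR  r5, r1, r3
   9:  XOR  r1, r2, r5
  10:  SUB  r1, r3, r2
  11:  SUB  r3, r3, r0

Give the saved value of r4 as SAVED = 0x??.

SAVED = 0x60

after  0: r0=0x63 r1=0xca r2=0x17 r3=0x03 r4=0x93 r5=0xa0  N=0 Z=0
after  1: r0=0x63 r1=0xca r2=0x17 r3=0x03 r4=0x03 r5=0xa0  N=0 Z=0
after  2: r0=0x63 r1=0xca r2=0x17 r3=0x03 r4=0x60 r5=0xa0  N=0 Z=0
after  3: r0=0x63 r1=0xca r2=0xb7 r3=0x03 r4=0x60 r5=0xa0  N=1 Z=0
-- IRQ taken; context saved, return-PC = 4 --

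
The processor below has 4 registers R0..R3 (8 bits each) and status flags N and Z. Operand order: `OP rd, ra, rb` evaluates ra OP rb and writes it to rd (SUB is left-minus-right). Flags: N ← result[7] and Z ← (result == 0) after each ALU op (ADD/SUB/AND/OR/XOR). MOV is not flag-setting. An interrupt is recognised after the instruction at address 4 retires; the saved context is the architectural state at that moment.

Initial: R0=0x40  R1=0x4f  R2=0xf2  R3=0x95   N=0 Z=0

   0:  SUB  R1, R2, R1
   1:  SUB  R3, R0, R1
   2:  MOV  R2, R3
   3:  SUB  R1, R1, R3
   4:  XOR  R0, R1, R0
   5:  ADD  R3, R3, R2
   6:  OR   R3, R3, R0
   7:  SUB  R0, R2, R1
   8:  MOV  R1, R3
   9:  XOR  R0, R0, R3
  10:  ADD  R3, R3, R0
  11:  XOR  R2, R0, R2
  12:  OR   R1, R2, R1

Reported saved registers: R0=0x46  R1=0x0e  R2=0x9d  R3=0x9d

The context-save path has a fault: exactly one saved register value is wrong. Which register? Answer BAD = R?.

BAD = R1

after  0: R0=0x40 R1=0xa3 R2=0xf2 R3=0x95  N=1 Z=0
after  1: R0=0x40 R1=0xa3 R2=0xf2 R3=0x9d  N=1 Z=0
after  2: R0=0x40 R1=0xa3 R2=0x9d R3=0x9d  N=1 Z=0
after  3: R0=0x40 R1=0x06 R2=0x9d R3=0x9d  N=0 Z=0
after  4: R0=0x46 R1=0x06 R2=0x9d R3=0x9d  N=0 Z=0
-- IRQ taken; context saved, return-PC = 5 --
mismatch: R1: reported 0x0e vs actual 0x06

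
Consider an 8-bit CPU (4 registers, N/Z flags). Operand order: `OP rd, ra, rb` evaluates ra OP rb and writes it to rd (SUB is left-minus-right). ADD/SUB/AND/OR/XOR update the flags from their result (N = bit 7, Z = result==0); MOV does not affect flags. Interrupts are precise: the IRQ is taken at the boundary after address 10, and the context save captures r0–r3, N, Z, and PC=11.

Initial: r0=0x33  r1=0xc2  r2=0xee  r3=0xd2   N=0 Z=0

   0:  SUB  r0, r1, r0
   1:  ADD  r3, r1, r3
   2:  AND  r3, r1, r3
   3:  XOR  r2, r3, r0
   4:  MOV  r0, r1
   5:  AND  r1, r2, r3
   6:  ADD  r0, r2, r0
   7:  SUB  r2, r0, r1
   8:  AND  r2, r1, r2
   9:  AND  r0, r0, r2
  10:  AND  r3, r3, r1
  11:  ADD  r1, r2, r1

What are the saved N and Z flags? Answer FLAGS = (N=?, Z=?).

FLAGS = (N=0, Z=1)

after  0: r0=0x8f r1=0xc2 r2=0xee r3=0xd2  N=1 Z=0
after  1: r0=0x8f r1=0xc2 r2=0xee r3=0x94  N=1 Z=0
after  2: r0=0x8f r1=0xc2 r2=0xee r3=0x80  N=1 Z=0
after  3: r0=0x8f r1=0xc2 r2=0x0f r3=0x80  N=0 Z=0
after  4: r0=0xc2 r1=0xc2 r2=0x0f r3=0x80  N=0 Z=0
after  5: r0=0xc2 r1=0x00 r2=0x0f r3=0x80  N=0 Z=1
after  6: r0=0xd1 r1=0x00 r2=0x0f r3=0x80  N=1 Z=0
after  7: r0=0xd1 r1=0x00 r2=0xd1 r3=0x80  N=1 Z=0
after  8: r0=0xd1 r1=0x00 r2=0x00 r3=0x80  N=0 Z=1
after  9: r0=0x00 r1=0x00 r2=0x00 r3=0x80  N=0 Z=1
after 10: r0=0x00 r1=0x00 r2=0x00 r3=0x00  N=0 Z=1
-- IRQ taken; context saved, return-PC = 11 --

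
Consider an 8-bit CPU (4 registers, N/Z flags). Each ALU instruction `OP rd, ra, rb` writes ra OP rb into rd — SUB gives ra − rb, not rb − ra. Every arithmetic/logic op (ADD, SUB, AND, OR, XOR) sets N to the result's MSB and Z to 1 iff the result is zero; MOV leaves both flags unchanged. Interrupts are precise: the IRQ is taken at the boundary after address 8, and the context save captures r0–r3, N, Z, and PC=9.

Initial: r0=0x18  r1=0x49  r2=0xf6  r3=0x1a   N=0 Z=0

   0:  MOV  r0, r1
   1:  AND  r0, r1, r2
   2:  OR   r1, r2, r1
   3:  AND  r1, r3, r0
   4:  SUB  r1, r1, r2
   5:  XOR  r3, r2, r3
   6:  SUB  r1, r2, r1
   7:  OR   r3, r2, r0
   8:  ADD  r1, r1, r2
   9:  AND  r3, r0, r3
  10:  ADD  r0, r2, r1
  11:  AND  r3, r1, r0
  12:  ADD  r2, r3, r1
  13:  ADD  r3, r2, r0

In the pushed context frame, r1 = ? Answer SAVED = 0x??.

after  0: r0=0x49 r1=0x49 r2=0xf6 r3=0x1a  N=0 Z=0
after  1: r0=0x40 r1=0x49 r2=0xf6 r3=0x1a  N=0 Z=0
after  2: r0=0x40 r1=0xff r2=0xf6 r3=0x1a  N=1 Z=0
after  3: r0=0x40 r1=0x00 r2=0xf6 r3=0x1a  N=0 Z=1
after  4: r0=0x40 r1=0x0a r2=0xf6 r3=0x1a  N=0 Z=0
after  5: r0=0x40 r1=0x0a r2=0xf6 r3=0xec  N=1 Z=0
after  6: r0=0x40 r1=0xec r2=0xf6 r3=0xec  N=1 Z=0
after  7: r0=0x40 r1=0xec r2=0xf6 r3=0xf6  N=1 Z=0
after  8: r0=0x40 r1=0xe2 r2=0xf6 r3=0xf6  N=1 Z=0
-- IRQ taken; context saved, return-PC = 9 --

SAVED = 0xe2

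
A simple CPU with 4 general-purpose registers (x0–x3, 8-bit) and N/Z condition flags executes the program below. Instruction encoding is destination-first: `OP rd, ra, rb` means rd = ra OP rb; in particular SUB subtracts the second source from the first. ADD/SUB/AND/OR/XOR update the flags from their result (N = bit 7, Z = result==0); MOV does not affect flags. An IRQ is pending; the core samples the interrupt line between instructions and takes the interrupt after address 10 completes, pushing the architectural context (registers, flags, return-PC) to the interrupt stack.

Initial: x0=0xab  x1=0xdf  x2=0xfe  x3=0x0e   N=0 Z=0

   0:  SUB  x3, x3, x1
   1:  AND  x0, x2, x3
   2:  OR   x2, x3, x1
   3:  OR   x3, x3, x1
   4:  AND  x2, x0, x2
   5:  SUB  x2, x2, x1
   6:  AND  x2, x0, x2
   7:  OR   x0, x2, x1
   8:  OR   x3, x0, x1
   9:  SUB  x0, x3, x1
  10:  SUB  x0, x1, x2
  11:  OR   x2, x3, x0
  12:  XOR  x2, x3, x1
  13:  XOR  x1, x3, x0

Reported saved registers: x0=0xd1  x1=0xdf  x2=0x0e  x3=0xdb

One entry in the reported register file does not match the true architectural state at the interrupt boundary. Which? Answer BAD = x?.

after  0: x0=0xab x1=0xdf x2=0xfe x3=0x2f  N=0 Z=0
after  1: x0=0x2e x1=0xdf x2=0xfe x3=0x2f  N=0 Z=0
after  2: x0=0x2e x1=0xdf x2=0xff x3=0x2f  N=1 Z=0
after  3: x0=0x2e x1=0xdf x2=0xff x3=0xff  N=1 Z=0
after  4: x0=0x2e x1=0xdf x2=0x2e x3=0xff  N=0 Z=0
after  5: x0=0x2e x1=0xdf x2=0x4f x3=0xff  N=0 Z=0
after  6: x0=0x2e x1=0xdf x2=0x0e x3=0xff  N=0 Z=0
after  7: x0=0xdf x1=0xdf x2=0x0e x3=0xff  N=1 Z=0
after  8: x0=0xdf x1=0xdf x2=0x0e x3=0xdf  N=1 Z=0
after  9: x0=0x00 x1=0xdf x2=0x0e x3=0xdf  N=0 Z=1
after 10: x0=0xd1 x1=0xdf x2=0x0e x3=0xdf  N=1 Z=0
-- IRQ taken; context saved, return-PC = 11 --
mismatch: x3: reported 0xdb vs actual 0xdf

BAD = x3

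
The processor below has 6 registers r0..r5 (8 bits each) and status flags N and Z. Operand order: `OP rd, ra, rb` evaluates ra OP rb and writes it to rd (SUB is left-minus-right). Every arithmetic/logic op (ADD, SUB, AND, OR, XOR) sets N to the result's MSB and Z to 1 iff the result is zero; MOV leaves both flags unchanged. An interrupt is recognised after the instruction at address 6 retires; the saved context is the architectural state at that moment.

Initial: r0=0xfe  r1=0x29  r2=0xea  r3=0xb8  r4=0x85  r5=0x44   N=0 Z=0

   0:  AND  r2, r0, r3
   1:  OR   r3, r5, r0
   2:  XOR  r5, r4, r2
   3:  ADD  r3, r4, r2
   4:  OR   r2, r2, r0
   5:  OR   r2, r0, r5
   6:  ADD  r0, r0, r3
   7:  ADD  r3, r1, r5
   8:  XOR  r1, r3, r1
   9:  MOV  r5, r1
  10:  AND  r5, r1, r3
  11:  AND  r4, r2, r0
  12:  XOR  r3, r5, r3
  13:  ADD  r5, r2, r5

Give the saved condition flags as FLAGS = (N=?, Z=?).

after  0: r0=0xfe r1=0x29 r2=0xb8 r3=0xb8 r4=0x85 r5=0x44  N=1 Z=0
after  1: r0=0xfe r1=0x29 r2=0xb8 r3=0xfe r4=0x85 r5=0x44  N=1 Z=0
after  2: r0=0xfe r1=0x29 r2=0xb8 r3=0xfe r4=0x85 r5=0x3d  N=0 Z=0
after  3: r0=0xfe r1=0x29 r2=0xb8 r3=0x3d r4=0x85 r5=0x3d  N=0 Z=0
after  4: r0=0xfe r1=0x29 r2=0xfe r3=0x3d r4=0x85 r5=0x3d  N=1 Z=0
after  5: r0=0xfe r1=0x29 r2=0xff r3=0x3d r4=0x85 r5=0x3d  N=1 Z=0
after  6: r0=0x3b r1=0x29 r2=0xff r3=0x3d r4=0x85 r5=0x3d  N=0 Z=0
-- IRQ taken; context saved, return-PC = 7 --

FLAGS = (N=0, Z=0)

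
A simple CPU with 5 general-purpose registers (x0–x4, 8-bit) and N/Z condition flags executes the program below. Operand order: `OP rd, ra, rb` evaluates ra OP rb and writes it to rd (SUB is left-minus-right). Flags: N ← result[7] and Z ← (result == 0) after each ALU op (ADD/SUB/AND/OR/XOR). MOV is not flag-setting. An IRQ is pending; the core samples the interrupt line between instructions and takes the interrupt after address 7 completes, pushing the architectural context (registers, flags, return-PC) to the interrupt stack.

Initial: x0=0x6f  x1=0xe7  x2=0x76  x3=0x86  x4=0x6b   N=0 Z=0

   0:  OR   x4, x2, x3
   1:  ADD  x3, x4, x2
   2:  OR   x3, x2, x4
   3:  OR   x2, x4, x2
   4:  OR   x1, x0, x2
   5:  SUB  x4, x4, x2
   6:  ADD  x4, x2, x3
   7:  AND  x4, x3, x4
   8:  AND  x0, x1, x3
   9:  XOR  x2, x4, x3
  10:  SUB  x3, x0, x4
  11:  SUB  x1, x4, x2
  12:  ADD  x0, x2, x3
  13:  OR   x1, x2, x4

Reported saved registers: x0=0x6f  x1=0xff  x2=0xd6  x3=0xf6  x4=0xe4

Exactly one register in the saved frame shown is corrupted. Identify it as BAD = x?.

BAD = x2

after  0: x0=0x6f x1=0xe7 x2=0x76 x3=0x86 x4=0xf6  N=1 Z=0
after  1: x0=0x6f x1=0xe7 x2=0x76 x3=0x6c x4=0xf6  N=0 Z=0
after  2: x0=0x6f x1=0xe7 x2=0x76 x3=0xf6 x4=0xf6  N=1 Z=0
after  3: x0=0x6f x1=0xe7 x2=0xf6 x3=0xf6 x4=0xf6  N=1 Z=0
after  4: x0=0x6f x1=0xff x2=0xf6 x3=0xf6 x4=0xf6  N=1 Z=0
after  5: x0=0x6f x1=0xff x2=0xf6 x3=0xf6 x4=0x00  N=0 Z=1
after  6: x0=0x6f x1=0xff x2=0xf6 x3=0xf6 x4=0xec  N=1 Z=0
after  7: x0=0x6f x1=0xff x2=0xf6 x3=0xf6 x4=0xe4  N=1 Z=0
-- IRQ taken; context saved, return-PC = 8 --
mismatch: x2: reported 0xd6 vs actual 0xf6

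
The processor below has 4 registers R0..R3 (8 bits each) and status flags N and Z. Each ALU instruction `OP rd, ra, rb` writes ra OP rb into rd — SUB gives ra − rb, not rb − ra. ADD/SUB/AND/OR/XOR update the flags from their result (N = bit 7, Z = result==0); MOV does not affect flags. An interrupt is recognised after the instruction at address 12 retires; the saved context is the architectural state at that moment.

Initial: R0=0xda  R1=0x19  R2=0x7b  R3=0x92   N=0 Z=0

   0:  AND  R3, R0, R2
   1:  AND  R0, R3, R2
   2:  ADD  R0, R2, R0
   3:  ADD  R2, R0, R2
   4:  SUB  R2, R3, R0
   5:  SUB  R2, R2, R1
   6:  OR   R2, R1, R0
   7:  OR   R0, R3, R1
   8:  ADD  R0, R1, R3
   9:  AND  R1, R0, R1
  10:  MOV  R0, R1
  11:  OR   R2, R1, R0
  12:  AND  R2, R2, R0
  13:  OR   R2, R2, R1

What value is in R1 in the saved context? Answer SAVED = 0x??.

SAVED = 0x11

after  0: R0=0xda R1=0x19 R2=0x7b R3=0x5a  N=0 Z=0
after  1: R0=0x5a R1=0x19 R2=0x7b R3=0x5a  N=0 Z=0
after  2: R0=0xd5 R1=0x19 R2=0x7b R3=0x5a  N=1 Z=0
after  3: R0=0xd5 R1=0x19 R2=0x50 R3=0x5a  N=0 Z=0
after  4: R0=0xd5 R1=0x19 R2=0x85 R3=0x5a  N=1 Z=0
after  5: R0=0xd5 R1=0x19 R2=0x6c R3=0x5a  N=0 Z=0
after  6: R0=0xd5 R1=0x19 R2=0xdd R3=0x5a  N=1 Z=0
after  7: R0=0x5b R1=0x19 R2=0xdd R3=0x5a  N=0 Z=0
after  8: R0=0x73 R1=0x19 R2=0xdd R3=0x5a  N=0 Z=0
after  9: R0=0x73 R1=0x11 R2=0xdd R3=0x5a  N=0 Z=0
after 10: R0=0x11 R1=0x11 R2=0xdd R3=0x5a  N=0 Z=0
after 11: R0=0x11 R1=0x11 R2=0x11 R3=0x5a  N=0 Z=0
after 12: R0=0x11 R1=0x11 R2=0x11 R3=0x5a  N=0 Z=0
-- IRQ taken; context saved, return-PC = 13 --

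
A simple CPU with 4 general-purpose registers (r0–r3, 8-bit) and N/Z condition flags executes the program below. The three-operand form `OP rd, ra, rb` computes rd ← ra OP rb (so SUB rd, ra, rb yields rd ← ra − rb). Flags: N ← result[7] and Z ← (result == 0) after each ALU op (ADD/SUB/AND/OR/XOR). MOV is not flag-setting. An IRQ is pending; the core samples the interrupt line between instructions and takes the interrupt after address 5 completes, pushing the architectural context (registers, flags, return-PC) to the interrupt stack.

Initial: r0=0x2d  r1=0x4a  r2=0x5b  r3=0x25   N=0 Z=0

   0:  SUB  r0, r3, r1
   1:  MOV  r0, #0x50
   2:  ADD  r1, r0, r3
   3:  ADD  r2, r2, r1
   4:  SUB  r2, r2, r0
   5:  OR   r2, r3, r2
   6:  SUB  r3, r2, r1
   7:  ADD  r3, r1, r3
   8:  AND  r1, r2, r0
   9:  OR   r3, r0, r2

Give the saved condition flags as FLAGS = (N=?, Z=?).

after  0: r0=0xdb r1=0x4a r2=0x5b r3=0x25  N=1 Z=0
after  1: r0=0x50 r1=0x4a r2=0x5b r3=0x25  N=1 Z=0
after  2: r0=0x50 r1=0x75 r2=0x5b r3=0x25  N=0 Z=0
after  3: r0=0x50 r1=0x75 r2=0xd0 r3=0x25  N=1 Z=0
after  4: r0=0x50 r1=0x75 r2=0x80 r3=0x25  N=1 Z=0
after  5: r0=0x50 r1=0x75 r2=0xa5 r3=0x25  N=1 Z=0
-- IRQ taken; context saved, return-PC = 6 --

FLAGS = (N=1, Z=0)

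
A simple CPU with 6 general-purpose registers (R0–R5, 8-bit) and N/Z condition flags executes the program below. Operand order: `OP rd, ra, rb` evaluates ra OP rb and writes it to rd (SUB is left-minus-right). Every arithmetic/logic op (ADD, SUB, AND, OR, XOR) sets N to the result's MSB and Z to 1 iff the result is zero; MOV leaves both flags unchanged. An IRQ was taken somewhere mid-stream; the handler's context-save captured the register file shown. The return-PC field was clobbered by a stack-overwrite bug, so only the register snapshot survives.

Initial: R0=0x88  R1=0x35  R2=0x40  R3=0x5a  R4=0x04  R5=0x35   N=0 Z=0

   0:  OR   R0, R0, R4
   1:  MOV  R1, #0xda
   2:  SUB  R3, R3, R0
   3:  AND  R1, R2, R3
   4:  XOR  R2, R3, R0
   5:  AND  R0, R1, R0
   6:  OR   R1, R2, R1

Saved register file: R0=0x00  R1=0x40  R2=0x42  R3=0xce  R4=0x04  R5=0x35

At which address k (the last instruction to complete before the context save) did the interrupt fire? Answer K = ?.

K = 5

after  0: R0=0x8c R1=0x35 R2=0x40 R3=0x5a R4=0x04 R5=0x35  N=1 Z=0
after  1: R0=0x8c R1=0xda R2=0x40 R3=0x5a R4=0x04 R5=0x35  N=1 Z=0
after  2: R0=0x8c R1=0xda R2=0x40 R3=0xce R4=0x04 R5=0x35  N=1 Z=0
after  3: R0=0x8c R1=0x40 R2=0x40 R3=0xce R4=0x04 R5=0x35  N=0 Z=0
after  4: R0=0x8c R1=0x40 R2=0x42 R3=0xce R4=0x04 R5=0x35  N=0 Z=0
after  5: R0=0x00 R1=0x40 R2=0x42 R3=0xce R4=0x04 R5=0x35  N=0 Z=1
-- IRQ taken; context saved, return-PC = 6 --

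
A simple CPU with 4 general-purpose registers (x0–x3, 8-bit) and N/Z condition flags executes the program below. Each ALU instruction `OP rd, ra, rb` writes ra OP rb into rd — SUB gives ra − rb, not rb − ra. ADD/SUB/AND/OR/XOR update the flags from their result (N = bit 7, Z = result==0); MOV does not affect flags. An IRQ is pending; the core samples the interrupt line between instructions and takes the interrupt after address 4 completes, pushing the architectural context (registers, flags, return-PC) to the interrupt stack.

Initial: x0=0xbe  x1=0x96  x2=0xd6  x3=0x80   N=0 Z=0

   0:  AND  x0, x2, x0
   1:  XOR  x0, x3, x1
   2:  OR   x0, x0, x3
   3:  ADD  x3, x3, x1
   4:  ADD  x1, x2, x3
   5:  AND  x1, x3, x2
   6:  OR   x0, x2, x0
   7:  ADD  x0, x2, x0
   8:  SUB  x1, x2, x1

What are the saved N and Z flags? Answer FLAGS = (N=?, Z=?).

after  0: x0=0x96 x1=0x96 x2=0xd6 x3=0x80  N=1 Z=0
after  1: x0=0x16 x1=0x96 x2=0xd6 x3=0x80  N=0 Z=0
after  2: x0=0x96 x1=0x96 x2=0xd6 x3=0x80  N=1 Z=0
after  3: x0=0x96 x1=0x96 x2=0xd6 x3=0x16  N=0 Z=0
after  4: x0=0x96 x1=0xec x2=0xd6 x3=0x16  N=1 Z=0
-- IRQ taken; context saved, return-PC = 5 --

FLAGS = (N=1, Z=0)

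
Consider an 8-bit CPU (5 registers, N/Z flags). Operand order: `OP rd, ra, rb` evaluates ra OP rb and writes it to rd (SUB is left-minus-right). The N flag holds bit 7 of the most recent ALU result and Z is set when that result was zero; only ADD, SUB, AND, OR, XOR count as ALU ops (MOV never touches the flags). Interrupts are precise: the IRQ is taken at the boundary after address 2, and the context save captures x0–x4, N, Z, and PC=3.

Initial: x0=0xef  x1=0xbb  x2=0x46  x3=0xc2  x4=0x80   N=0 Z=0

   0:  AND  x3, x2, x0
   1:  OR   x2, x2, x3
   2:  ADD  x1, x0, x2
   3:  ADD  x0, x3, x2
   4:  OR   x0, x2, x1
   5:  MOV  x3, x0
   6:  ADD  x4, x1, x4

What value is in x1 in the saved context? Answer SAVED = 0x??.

SAVED = 0x35

after  0: x0=0xef x1=0xbb x2=0x46 x3=0x46 x4=0x80  N=0 Z=0
after  1: x0=0xef x1=0xbb x2=0x46 x3=0x46 x4=0x80  N=0 Z=0
after  2: x0=0xef x1=0x35 x2=0x46 x3=0x46 x4=0x80  N=0 Z=0
-- IRQ taken; context saved, return-PC = 3 --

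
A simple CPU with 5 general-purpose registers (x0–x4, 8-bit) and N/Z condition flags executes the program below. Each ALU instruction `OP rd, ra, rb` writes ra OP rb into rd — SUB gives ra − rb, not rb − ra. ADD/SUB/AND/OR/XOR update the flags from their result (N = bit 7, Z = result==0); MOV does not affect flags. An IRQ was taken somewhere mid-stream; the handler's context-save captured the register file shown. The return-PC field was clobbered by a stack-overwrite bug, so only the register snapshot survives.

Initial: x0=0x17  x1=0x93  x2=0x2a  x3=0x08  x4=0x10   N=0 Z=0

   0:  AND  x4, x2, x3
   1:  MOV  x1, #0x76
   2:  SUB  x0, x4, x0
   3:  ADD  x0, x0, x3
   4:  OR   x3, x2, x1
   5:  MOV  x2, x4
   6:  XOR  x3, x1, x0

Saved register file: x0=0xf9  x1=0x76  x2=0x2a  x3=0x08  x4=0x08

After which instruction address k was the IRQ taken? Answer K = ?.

K = 3

after  0: x0=0x17 x1=0x93 x2=0x2a x3=0x08 x4=0x08  N=0 Z=0
after  1: x0=0x17 x1=0x76 x2=0x2a x3=0x08 x4=0x08  N=0 Z=0
after  2: x0=0xf1 x1=0x76 x2=0x2a x3=0x08 x4=0x08  N=1 Z=0
after  3: x0=0xf9 x1=0x76 x2=0x2a x3=0x08 x4=0x08  N=1 Z=0
-- IRQ taken; context saved, return-PC = 4 --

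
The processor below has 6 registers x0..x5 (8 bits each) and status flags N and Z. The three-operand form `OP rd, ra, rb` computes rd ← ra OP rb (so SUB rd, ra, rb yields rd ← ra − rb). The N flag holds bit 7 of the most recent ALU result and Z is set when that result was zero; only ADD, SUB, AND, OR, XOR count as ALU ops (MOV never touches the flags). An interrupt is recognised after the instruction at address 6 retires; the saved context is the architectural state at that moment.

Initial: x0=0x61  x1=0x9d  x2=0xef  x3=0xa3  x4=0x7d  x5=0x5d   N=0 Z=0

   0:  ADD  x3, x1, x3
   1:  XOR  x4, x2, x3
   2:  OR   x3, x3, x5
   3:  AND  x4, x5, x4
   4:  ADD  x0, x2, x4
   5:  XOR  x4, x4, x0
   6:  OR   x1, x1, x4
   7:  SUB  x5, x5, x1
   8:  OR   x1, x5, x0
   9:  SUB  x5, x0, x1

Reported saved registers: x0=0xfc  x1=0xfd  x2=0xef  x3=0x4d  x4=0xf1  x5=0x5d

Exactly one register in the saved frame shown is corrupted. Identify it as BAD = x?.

BAD = x3

after  0: x0=0x61 x1=0x9d x2=0xef x3=0x40 x4=0x7d x5=0x5d  N=0 Z=0
after  1: x0=0x61 x1=0x9d x2=0xef x3=0x40 x4=0xaf x5=0x5d  N=1 Z=0
after  2: x0=0x61 x1=0x9d x2=0xef x3=0x5d x4=0xaf x5=0x5d  N=0 Z=0
after  3: x0=0x61 x1=0x9d x2=0xef x3=0x5d x4=0x0d x5=0x5d  N=0 Z=0
after  4: x0=0xfc x1=0x9d x2=0xef x3=0x5d x4=0x0d x5=0x5d  N=1 Z=0
after  5: x0=0xfc x1=0x9d x2=0xef x3=0x5d x4=0xf1 x5=0x5d  N=1 Z=0
after  6: x0=0xfc x1=0xfd x2=0xef x3=0x5d x4=0xf1 x5=0x5d  N=1 Z=0
-- IRQ taken; context saved, return-PC = 7 --
mismatch: x3: reported 0x4d vs actual 0x5d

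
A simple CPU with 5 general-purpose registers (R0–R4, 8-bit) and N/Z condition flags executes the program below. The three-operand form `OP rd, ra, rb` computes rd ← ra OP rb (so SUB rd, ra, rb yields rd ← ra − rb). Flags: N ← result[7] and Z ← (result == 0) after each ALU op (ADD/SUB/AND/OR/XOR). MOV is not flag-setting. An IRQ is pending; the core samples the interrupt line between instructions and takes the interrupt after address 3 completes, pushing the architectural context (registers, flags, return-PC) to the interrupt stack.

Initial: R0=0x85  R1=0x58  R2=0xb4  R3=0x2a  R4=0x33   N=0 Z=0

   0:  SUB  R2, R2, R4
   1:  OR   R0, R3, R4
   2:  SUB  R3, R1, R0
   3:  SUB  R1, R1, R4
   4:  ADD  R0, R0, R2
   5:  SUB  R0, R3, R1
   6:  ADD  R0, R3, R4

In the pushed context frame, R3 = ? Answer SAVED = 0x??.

after  0: R0=0x85 R1=0x58 R2=0x81 R3=0x2a R4=0x33  N=1 Z=0
after  1: R0=0x3b R1=0x58 R2=0x81 R3=0x2a R4=0x33  N=0 Z=0
after  2: R0=0x3b R1=0x58 R2=0x81 R3=0x1d R4=0x33  N=0 Z=0
after  3: R0=0x3b R1=0x25 R2=0x81 R3=0x1d R4=0x33  N=0 Z=0
-- IRQ taken; context saved, return-PC = 4 --

SAVED = 0x1d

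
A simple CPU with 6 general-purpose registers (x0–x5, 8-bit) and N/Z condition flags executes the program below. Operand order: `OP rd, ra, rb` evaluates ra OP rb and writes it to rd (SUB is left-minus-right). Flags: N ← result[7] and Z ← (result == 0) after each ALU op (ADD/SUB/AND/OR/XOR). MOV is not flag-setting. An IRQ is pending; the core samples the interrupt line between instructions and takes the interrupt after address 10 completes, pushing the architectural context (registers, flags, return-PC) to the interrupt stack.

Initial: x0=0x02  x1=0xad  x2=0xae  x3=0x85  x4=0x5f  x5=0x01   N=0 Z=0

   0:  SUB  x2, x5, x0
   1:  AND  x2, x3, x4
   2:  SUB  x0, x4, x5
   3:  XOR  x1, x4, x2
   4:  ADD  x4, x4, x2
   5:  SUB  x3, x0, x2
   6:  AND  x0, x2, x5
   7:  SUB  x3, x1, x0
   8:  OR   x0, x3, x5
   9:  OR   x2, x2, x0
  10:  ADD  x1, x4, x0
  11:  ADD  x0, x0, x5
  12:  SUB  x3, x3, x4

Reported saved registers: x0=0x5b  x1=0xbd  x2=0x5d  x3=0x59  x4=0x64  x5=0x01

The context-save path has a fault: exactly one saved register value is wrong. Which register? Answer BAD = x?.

after  0: x0=0x02 x1=0xad x2=0xff x3=0x85 x4=0x5f x5=0x01  N=1 Z=0
after  1: x0=0x02 x1=0xad x2=0x05 x3=0x85 x4=0x5f x5=0x01  N=0 Z=0
after  2: x0=0x5e x1=0xad x2=0x05 x3=0x85 x4=0x5f x5=0x01  N=0 Z=0
after  3: x0=0x5e x1=0x5a x2=0x05 x3=0x85 x4=0x5f x5=0x01  N=0 Z=0
after  4: x0=0x5e x1=0x5a x2=0x05 x3=0x85 x4=0x64 x5=0x01  N=0 Z=0
after  5: x0=0x5e x1=0x5a x2=0x05 x3=0x59 x4=0x64 x5=0x01  N=0 Z=0
after  6: x0=0x01 x1=0x5a x2=0x05 x3=0x59 x4=0x64 x5=0x01  N=0 Z=0
after  7: x0=0x01 x1=0x5a x2=0x05 x3=0x59 x4=0x64 x5=0x01  N=0 Z=0
after  8: x0=0x59 x1=0x5a x2=0x05 x3=0x59 x4=0x64 x5=0x01  N=0 Z=0
after  9: x0=0x59 x1=0x5a x2=0x5d x3=0x59 x4=0x64 x5=0x01  N=0 Z=0
after 10: x0=0x59 x1=0xbd x2=0x5d x3=0x59 x4=0x64 x5=0x01  N=1 Z=0
-- IRQ taken; context saved, return-PC = 11 --
mismatch: x0: reported 0x5b vs actual 0x59

BAD = x0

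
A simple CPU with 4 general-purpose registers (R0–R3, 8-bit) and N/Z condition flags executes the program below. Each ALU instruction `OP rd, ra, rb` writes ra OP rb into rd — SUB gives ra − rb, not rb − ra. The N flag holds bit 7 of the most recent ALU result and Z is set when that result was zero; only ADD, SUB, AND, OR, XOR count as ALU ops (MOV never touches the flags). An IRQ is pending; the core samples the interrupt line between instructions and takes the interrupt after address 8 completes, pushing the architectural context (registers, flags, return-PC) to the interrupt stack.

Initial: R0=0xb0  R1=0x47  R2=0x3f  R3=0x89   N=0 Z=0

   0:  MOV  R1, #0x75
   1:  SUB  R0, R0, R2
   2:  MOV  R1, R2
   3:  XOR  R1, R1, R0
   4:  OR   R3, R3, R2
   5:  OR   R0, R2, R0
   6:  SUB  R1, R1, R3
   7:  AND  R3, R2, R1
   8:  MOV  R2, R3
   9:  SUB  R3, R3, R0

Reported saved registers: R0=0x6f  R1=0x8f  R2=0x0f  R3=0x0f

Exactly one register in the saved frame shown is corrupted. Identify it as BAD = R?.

BAD = R0

after  0: R0=0xb0 R1=0x75 R2=0x3f R3=0x89  N=0 Z=0
after  1: R0=0x71 R1=0x75 R2=0x3f R3=0x89  N=0 Z=0
after  2: R0=0x71 R1=0x3f R2=0x3f R3=0x89  N=0 Z=0
after  3: R0=0x71 R1=0x4e R2=0x3f R3=0x89  N=0 Z=0
after  4: R0=0x71 R1=0x4e R2=0x3f R3=0xbf  N=1 Z=0
after  5: R0=0x7f R1=0x4e R2=0x3f R3=0xbf  N=0 Z=0
after  6: R0=0x7f R1=0x8f R2=0x3f R3=0xbf  N=1 Z=0
after  7: R0=0x7f R1=0x8f R2=0x3f R3=0x0f  N=0 Z=0
after  8: R0=0x7f R1=0x8f R2=0x0f R3=0x0f  N=0 Z=0
-- IRQ taken; context saved, return-PC = 9 --
mismatch: R0: reported 0x6f vs actual 0x7f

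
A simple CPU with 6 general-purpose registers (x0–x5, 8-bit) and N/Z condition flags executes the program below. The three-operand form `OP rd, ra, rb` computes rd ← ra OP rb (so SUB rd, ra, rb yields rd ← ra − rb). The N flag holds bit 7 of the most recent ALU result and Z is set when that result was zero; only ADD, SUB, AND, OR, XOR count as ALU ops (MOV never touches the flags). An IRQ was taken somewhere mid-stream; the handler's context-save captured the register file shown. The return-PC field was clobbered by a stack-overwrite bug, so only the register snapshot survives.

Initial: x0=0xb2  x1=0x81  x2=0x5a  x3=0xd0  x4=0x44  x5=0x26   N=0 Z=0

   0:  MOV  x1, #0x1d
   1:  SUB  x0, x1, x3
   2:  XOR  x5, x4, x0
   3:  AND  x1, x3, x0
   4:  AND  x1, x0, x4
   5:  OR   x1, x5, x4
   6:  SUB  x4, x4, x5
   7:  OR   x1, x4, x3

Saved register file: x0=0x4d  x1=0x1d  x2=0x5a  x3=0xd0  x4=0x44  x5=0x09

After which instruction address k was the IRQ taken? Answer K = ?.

after  0: x0=0xb2 x1=0x1d x2=0x5a x3=0xd0 x4=0x44 x5=0x26  N=0 Z=0
after  1: x0=0x4d x1=0x1d x2=0x5a x3=0xd0 x4=0x44 x5=0x26  N=0 Z=0
after  2: x0=0x4d x1=0x1d x2=0x5a x3=0xd0 x4=0x44 x5=0x09  N=0 Z=0
-- IRQ taken; context saved, return-PC = 3 --

K = 2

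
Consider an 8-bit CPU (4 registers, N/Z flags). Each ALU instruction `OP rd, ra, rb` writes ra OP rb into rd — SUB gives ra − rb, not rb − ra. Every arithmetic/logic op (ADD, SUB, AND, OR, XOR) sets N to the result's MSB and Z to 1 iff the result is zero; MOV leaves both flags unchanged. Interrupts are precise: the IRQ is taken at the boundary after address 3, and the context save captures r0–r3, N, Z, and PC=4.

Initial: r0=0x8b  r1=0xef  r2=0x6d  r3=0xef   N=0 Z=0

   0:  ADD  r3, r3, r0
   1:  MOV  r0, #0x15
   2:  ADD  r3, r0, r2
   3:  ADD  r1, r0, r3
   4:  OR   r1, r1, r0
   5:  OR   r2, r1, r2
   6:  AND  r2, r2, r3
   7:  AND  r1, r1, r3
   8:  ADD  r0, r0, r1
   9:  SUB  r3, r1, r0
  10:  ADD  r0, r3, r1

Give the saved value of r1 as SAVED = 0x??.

after  0: r0=0x8b r1=0xef r2=0x6d r3=0x7a  N=0 Z=0
after  1: r0=0x15 r1=0xef r2=0x6d r3=0x7a  N=0 Z=0
after  2: r0=0x15 r1=0xef r2=0x6d r3=0x82  N=1 Z=0
after  3: r0=0x15 r1=0x97 r2=0x6d r3=0x82  N=1 Z=0
-- IRQ taken; context saved, return-PC = 4 --

SAVED = 0x97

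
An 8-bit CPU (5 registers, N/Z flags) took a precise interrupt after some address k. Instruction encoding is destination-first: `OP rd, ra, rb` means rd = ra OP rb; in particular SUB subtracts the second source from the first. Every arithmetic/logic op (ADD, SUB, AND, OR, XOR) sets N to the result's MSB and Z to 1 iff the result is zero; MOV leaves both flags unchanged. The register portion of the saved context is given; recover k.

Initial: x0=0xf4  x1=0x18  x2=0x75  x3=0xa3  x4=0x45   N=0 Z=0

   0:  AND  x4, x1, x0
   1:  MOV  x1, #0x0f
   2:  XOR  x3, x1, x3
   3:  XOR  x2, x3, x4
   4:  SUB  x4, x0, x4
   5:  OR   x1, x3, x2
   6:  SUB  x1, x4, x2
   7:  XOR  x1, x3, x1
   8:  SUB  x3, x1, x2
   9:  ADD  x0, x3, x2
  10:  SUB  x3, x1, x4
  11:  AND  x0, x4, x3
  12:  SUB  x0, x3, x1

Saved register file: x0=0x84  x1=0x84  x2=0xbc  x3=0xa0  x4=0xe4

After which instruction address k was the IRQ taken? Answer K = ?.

K = 10

after  0: x0=0xf4 x1=0x18 x2=0x75 x3=0xa3 x4=0x10  N=0 Z=0
after  1: x0=0xf4 x1=0x0f x2=0x75 x3=0xa3 x4=0x10  N=0 Z=0
after  2: x0=0xf4 x1=0x0f x2=0x75 x3=0xac x4=0x10  N=1 Z=0
after  3: x0=0xf4 x1=0x0f x2=0xbc x3=0xac x4=0x10  N=1 Z=0
after  4: x0=0xf4 x1=0x0f x2=0xbc x3=0xac x4=0xe4  N=1 Z=0
after  5: x0=0xf4 x1=0xbc x2=0xbc x3=0xac x4=0xe4  N=1 Z=0
after  6: x0=0xf4 x1=0x28 x2=0xbc x3=0xac x4=0xe4  N=0 Z=0
after  7: x0=0xf4 x1=0x84 x2=0xbc x3=0xac x4=0xe4  N=1 Z=0
after  8: x0=0xf4 x1=0x84 x2=0xbc x3=0xc8 x4=0xe4  N=1 Z=0
after  9: x0=0x84 x1=0x84 x2=0xbc x3=0xc8 x4=0xe4  N=1 Z=0
after 10: x0=0x84 x1=0x84 x2=0xbc x3=0xa0 x4=0xe4  N=1 Z=0
-- IRQ taken; context saved, return-PC = 11 --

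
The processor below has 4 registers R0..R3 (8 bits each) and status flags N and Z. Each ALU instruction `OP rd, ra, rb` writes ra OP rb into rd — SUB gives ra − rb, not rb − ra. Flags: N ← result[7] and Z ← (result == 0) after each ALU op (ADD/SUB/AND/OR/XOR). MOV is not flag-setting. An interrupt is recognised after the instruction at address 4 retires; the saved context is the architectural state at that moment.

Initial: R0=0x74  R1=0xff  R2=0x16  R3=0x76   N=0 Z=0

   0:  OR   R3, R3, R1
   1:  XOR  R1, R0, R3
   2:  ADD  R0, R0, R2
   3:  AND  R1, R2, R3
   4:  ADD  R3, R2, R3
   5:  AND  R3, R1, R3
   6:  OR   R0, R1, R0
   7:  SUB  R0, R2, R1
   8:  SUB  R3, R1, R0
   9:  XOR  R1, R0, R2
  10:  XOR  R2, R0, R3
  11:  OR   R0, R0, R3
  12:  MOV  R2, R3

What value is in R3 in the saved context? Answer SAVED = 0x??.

after  0: R0=0x74 R1=0xff R2=0x16 R3=0xff  N=1 Z=0
after  1: R0=0x74 R1=0x8b R2=0x16 R3=0xff  N=1 Z=0
after  2: R0=0x8a R1=0x8b R2=0x16 R3=0xff  N=1 Z=0
after  3: R0=0x8a R1=0x16 R2=0x16 R3=0xff  N=0 Z=0
after  4: R0=0x8a R1=0x16 R2=0x16 R3=0x15  N=0 Z=0
-- IRQ taken; context saved, return-PC = 5 --

SAVED = 0x15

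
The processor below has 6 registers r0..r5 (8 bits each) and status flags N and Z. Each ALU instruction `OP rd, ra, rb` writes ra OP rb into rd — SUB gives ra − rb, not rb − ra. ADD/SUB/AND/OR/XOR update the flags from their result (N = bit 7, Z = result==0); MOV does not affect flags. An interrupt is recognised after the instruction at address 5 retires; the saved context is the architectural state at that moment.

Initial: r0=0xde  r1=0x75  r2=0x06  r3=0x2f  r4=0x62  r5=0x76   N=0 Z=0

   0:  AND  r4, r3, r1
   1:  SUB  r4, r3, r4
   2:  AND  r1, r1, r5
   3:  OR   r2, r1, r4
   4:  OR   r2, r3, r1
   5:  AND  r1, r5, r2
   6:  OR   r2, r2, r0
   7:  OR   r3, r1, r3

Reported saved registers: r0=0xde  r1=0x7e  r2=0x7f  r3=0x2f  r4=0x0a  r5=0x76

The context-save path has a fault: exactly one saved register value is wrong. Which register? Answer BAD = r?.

BAD = r1

after  0: r0=0xde r1=0x75 r2=0x06 r3=0x2f r4=0x25 r5=0x76  N=0 Z=0
after  1: r0=0xde r1=0x75 r2=0x06 r3=0x2f r4=0x0a r5=0x76  N=0 Z=0
after  2: r0=0xde r1=0x74 r2=0x06 r3=0x2f r4=0x0a r5=0x76  N=0 Z=0
after  3: r0=0xde r1=0x74 r2=0x7e r3=0x2f r4=0x0a r5=0x76  N=0 Z=0
after  4: r0=0xde r1=0x74 r2=0x7f r3=0x2f r4=0x0a r5=0x76  N=0 Z=0
after  5: r0=0xde r1=0x76 r2=0x7f r3=0x2f r4=0x0a r5=0x76  N=0 Z=0
-- IRQ taken; context saved, return-PC = 6 --
mismatch: r1: reported 0x7e vs actual 0x76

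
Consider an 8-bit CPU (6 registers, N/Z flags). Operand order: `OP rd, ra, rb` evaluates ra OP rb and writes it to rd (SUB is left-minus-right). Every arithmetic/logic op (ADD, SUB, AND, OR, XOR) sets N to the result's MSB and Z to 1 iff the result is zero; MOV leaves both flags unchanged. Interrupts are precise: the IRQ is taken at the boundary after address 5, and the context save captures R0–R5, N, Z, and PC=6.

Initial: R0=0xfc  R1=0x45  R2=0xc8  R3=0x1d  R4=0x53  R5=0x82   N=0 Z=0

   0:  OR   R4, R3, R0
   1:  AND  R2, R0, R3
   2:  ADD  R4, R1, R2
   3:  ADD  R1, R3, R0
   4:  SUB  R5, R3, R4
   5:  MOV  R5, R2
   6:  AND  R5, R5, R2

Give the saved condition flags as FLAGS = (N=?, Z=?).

FLAGS = (N=1, Z=0)

after  0: R0=0xfc R1=0x45 R2=0xc8 R3=0x1d R4=0xfd R5=0x82  N=1 Z=0
after  1: R0=0xfc R1=0x45 R2=0x1c R3=0x1d R4=0xfd R5=0x82  N=0 Z=0
after  2: R0=0xfc R1=0x45 R2=0x1c R3=0x1d R4=0x61 R5=0x82  N=0 Z=0
after  3: R0=0xfc R1=0x19 R2=0x1c R3=0x1d R4=0x61 R5=0x82  N=0 Z=0
after  4: R0=0xfc R1=0x19 R2=0x1c R3=0x1d R4=0x61 R5=0xbc  N=1 Z=0
after  5: R0=0xfc R1=0x19 R2=0x1c R3=0x1d R4=0x61 R5=0x1c  N=1 Z=0
-- IRQ taken; context saved, return-PC = 6 --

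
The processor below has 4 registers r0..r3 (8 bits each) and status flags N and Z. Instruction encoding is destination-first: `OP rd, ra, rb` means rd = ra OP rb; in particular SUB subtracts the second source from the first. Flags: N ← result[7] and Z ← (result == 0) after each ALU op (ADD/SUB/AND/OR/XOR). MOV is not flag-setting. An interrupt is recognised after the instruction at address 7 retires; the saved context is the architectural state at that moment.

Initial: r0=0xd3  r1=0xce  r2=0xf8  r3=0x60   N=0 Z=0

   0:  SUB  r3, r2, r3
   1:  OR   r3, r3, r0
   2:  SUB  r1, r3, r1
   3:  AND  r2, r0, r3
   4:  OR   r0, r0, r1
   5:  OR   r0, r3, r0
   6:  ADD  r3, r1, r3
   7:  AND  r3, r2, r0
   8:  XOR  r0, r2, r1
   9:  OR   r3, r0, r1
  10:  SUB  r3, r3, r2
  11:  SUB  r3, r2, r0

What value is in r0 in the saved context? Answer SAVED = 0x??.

after  0: r0=0xd3 r1=0xce r2=0xf8 r3=0x98  N=1 Z=0
after  1: r0=0xd3 r1=0xce r2=0xf8 r3=0xdb  N=1 Z=0
after  2: r0=0xd3 r1=0x0d r2=0xf8 r3=0xdb  N=0 Z=0
after  3: r0=0xd3 r1=0x0d r2=0xd3 r3=0xdb  N=1 Z=0
after  4: r0=0xdf r1=0x0d r2=0xd3 r3=0xdb  N=1 Z=0
after  5: r0=0xdf r1=0x0d r2=0xd3 r3=0xdb  N=1 Z=0
after  6: r0=0xdf r1=0x0d r2=0xd3 r3=0xe8  N=1 Z=0
after  7: r0=0xdf r1=0x0d r2=0xd3 r3=0xd3  N=1 Z=0
-- IRQ taken; context saved, return-PC = 8 --

SAVED = 0xdf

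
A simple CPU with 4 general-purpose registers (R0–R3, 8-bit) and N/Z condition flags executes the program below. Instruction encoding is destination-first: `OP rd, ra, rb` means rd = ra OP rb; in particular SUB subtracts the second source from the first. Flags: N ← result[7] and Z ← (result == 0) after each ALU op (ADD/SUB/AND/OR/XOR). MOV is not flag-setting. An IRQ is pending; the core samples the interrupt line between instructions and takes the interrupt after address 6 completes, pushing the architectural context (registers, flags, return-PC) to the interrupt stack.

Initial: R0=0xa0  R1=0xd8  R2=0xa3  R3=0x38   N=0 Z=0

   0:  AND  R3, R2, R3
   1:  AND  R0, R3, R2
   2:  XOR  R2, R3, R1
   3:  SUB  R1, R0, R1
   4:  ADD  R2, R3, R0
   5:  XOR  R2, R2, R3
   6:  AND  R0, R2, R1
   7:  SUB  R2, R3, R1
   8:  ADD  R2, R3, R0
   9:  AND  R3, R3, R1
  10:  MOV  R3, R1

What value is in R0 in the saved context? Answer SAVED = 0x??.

after  0: R0=0xa0 R1=0xd8 R2=0xa3 R3=0x20  N=0 Z=0
after  1: R0=0x20 R1=0xd8 R2=0xa3 R3=0x20  N=0 Z=0
after  2: R0=0x20 R1=0xd8 R2=0xf8 R3=0x20  N=1 Z=0
after  3: R0=0x20 R1=0x48 R2=0xf8 R3=0x20  N=0 Z=0
after  4: R0=0x20 R1=0x48 R2=0x40 R3=0x20  N=0 Z=0
after  5: R0=0x20 R1=0x48 R2=0x60 R3=0x20  N=0 Z=0
after  6: R0=0x40 R1=0x48 R2=0x60 R3=0x20  N=0 Z=0
-- IRQ taken; context saved, return-PC = 7 --

SAVED = 0x40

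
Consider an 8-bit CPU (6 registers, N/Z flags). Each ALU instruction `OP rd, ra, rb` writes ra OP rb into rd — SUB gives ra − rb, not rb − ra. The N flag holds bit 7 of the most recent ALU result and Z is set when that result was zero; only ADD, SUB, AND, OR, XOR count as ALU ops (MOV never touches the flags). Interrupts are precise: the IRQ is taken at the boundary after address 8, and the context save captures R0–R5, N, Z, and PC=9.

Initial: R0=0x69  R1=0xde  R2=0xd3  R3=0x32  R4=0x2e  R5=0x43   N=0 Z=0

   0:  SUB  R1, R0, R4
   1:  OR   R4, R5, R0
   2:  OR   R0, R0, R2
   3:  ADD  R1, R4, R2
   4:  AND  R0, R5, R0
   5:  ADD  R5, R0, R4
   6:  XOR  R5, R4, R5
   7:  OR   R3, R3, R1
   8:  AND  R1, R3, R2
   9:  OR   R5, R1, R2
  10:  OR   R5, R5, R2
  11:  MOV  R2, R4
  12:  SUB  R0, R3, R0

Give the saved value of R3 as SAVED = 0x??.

after  0: R0=0x69 R1=0x3b R2=0xd3 R3=0x32 R4=0x2e R5=0x43  N=0 Z=0
after  1: R0=0x69 R1=0x3b R2=0xd3 R3=0x32 R4=0x6b R5=0x43  N=0 Z=0
after  2: R0=0xfb R1=0x3b R2=0xd3 R3=0x32 R4=0x6b R5=0x43  N=1 Z=0
after  3: R0=0xfb R1=0x3e R2=0xd3 R3=0x32 R4=0x6b R5=0x43  N=0 Z=0
after  4: R0=0x43 R1=0x3e R2=0xd3 R3=0x32 R4=0x6b R5=0x43  N=0 Z=0
after  5: R0=0x43 R1=0x3e R2=0xd3 R3=0x32 R4=0x6b R5=0xae  N=1 Z=0
after  6: R0=0x43 R1=0x3e R2=0xd3 R3=0x32 R4=0x6b R5=0xc5  N=1 Z=0
after  7: R0=0x43 R1=0x3e R2=0xd3 R3=0x3e R4=0x6b R5=0xc5  N=0 Z=0
after  8: R0=0x43 R1=0x12 R2=0xd3 R3=0x3e R4=0x6b R5=0xc5  N=0 Z=0
-- IRQ taken; context saved, return-PC = 9 --

SAVED = 0x3e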